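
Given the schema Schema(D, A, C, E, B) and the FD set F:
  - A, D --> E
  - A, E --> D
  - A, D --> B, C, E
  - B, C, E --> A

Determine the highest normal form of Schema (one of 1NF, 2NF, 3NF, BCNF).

BCNF

Candidate keys: {A, D}, {A, E}, {B, C, E}. Prime attributes: {A, B, C, D, E}.
Every FD has a superkey on the left, so the relation is in BCNF.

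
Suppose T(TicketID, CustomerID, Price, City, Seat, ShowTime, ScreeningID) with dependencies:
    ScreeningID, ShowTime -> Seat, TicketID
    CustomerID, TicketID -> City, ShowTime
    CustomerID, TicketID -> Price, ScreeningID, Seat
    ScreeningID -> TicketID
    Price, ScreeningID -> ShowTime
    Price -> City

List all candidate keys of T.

{CustomerID, ScreeningID}, {CustomerID, TicketID}

Attributes never on any right-hand side: {CustomerID} — every candidate key must contain it.
{CustomerID, ScreeningID}⁺ = {City, CustomerID, Price, ScreeningID, Seat, ShowTime, TicketID}, which is every attribute, so {CustomerID, ScreeningID} is a candidate key.
{CustomerID, TicketID}⁺ = {City, CustomerID, Price, ScreeningID, Seat, ShowTime, TicketID}, which is every attribute, so {CustomerID, TicketID} is a candidate key.
No proper subset of any of these is a key, and no other minimal superkey exists.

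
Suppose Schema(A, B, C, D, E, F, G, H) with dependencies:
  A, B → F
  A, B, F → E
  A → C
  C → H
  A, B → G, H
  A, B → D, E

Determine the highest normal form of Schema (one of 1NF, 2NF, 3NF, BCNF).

Candidate key: {A, B}. Prime attributes: {A, B}.
A → C breaks BCNF: {A}⁺ = {A, C, H}, so {A} is not a superkey.
A → C determines the non-prime attribute {C} from a non-superkey — 3NF is violated.
The proper key subset {A} of {A, B} determines non-prime {C, H}, so the relation is not even in 2NF.

1NF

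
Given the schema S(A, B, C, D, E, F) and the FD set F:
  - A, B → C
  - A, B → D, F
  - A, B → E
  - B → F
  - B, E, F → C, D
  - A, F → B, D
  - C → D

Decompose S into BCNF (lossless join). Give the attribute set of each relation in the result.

{A, B, E}; {B, C, E}; {B, F}; {C, D}

Candidate keys of the original relation: {A, B}, {A, F}.
{A, B, C, D, E, F}: {B} determines {B, F} here but is not a superkey — split on B → F, giving {B, F} and {A, B, C, D, E}.
{B, F} has no BCNF violation.
{A, B, C, D, E}: {C} determines {C, D} here but is not a superkey — split on C → D, giving {C, D} and {A, B, C, E}.
{C, D} has no BCNF violation.
{A, B, C, E}: {B, E} determines {B, C, E} here but is not a superkey — split on B, E → C, giving {B, C, E} and {A, B, E}.
{B, C, E} has no BCNF violation.
{A, B, E} has no BCNF violation.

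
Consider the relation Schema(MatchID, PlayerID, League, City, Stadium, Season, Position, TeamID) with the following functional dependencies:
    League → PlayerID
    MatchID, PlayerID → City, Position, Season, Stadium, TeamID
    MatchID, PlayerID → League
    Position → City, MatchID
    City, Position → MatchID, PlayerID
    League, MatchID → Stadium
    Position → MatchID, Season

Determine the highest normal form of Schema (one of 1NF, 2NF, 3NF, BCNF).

3NF

Candidate keys: {League, MatchID}, {MatchID, PlayerID}, {Position}. Prime attributes: {League, MatchID, PlayerID, Position}.
League → PlayerID breaks BCNF: {League}⁺ = {League, PlayerID}, so {League} is not a superkey.
But every attribute on its right side ({PlayerID}) is prime, and the same holds for every other non-superkey FD, so 3NF still holds.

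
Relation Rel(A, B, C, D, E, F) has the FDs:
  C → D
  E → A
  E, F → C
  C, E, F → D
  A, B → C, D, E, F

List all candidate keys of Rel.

{A, B}, {B, E}

{B} never appears on the right of any FD, so every key must include it.
Closure of {A, B} is {A, B, C, D, E, F}, the whole schema; {A, B} is a candidate key.
Closure of {B, E} is {A, B, C, D, E, F}, the whole schema; {B, E} is a candidate key.
Any other superkey properly contains one of these, so there are no further candidate keys.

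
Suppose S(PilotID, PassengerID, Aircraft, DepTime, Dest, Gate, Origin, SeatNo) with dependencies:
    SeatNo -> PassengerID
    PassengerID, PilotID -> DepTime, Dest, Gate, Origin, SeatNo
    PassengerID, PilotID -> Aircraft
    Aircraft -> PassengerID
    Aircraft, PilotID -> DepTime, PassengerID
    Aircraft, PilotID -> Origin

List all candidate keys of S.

Attributes never on any right-hand side: {PilotID} — every candidate key must contain it.
{Aircraft, PilotID}⁺ = {Aircraft, DepTime, Dest, Gate, Origin, PassengerID, PilotID, SeatNo}, which is every attribute, so {Aircraft, PilotID} is a candidate key.
{PassengerID, PilotID}⁺ = {Aircraft, DepTime, Dest, Gate, Origin, PassengerID, PilotID, SeatNo}, which is every attribute, so {PassengerID, PilotID} is a candidate key.
{PilotID, SeatNo}⁺ = {Aircraft, DepTime, Dest, Gate, Origin, PassengerID, PilotID, SeatNo}, which is every attribute, so {PilotID, SeatNo} is a candidate key.
These are minimal and exhaustive — every other superkey contains one of them.

{Aircraft, PilotID}, {PassengerID, PilotID}, {PilotID, SeatNo}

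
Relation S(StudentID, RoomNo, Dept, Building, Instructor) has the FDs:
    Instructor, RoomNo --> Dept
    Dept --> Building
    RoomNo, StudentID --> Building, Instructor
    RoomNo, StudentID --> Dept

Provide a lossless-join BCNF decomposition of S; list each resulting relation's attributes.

{Building, Dept}; {Dept, Instructor, RoomNo}; {Instructor, RoomNo, StudentID}

Candidate key of the original relation: {RoomNo, StudentID}.
{Building, Dept, Instructor, RoomNo, StudentID}: {Instructor, RoomNo} determines {Building, Dept, Instructor, RoomNo} here but is not a superkey — split on Instructor, RoomNo --> Building, Dept, giving {Building, Dept, Instructor, RoomNo} and {Instructor, RoomNo, StudentID}.
{Building, Dept, Instructor, RoomNo}: {Dept} determines {Building, Dept} here but is not a superkey — split on Dept --> Building, giving {Building, Dept} and {Dept, Instructor, RoomNo}.
{Building, Dept} is in BCNF.
{Dept, Instructor, RoomNo} is in BCNF.
{Instructor, RoomNo, StudentID} is in BCNF.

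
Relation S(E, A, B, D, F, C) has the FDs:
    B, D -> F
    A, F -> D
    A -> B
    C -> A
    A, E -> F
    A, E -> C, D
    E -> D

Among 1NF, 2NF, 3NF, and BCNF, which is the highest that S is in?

Candidate keys: {A, E}, {C, E}. Prime attributes: {A, C, E}.
B, D -> F breaks BCNF: {B, D}⁺ = {B, D, F}, so {B, D} is not a superkey.
Because {F} is non-prime and the left side of B, D -> F is not a superkey, the relation is not in 3NF.
{A} is a proper subset of the key {A, E}, and {A}⁺ contains the non-prime attribute {B} — a partial dependency, so 2NF is violated.

1NF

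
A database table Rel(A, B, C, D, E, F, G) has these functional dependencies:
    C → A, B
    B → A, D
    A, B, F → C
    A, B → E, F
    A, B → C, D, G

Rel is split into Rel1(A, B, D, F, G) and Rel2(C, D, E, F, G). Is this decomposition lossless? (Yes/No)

Common attributes: {D, F, G}; their closure is {D, F, G}.
Rel1 ⊄ {D, F, G} and Rel2 ⊄ {D, F, G}, so the split is lossy.

No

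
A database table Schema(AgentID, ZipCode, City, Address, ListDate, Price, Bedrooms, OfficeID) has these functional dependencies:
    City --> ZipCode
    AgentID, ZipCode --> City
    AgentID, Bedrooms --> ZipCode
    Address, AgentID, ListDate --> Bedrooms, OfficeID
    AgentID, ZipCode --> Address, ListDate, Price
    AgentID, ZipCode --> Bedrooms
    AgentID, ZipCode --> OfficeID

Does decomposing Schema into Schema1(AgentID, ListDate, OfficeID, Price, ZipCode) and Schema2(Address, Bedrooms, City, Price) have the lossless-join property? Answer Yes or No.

No

Schema1 ∩ Schema2 = {Price}; its closure under F is {Price}.
Neither Schema1 nor Schema2 is contained in that closure, so the decomposition is lossy.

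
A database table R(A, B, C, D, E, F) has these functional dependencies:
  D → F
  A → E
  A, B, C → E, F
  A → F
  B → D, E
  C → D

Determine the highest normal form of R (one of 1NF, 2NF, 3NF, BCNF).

1NF

Candidate key: {A, B, C}. Prime attributes: {A, B, C}.
For D → F we have {D}⁺ = {D, F}; {D} is not a superkey, so BCNF fails.
D → F has non-prime {F} on the right and a non-superkey on the left, so 3NF fails.
Since {A} ⊂ {A, B, C} and {A}⁺ ⊇ {E, F} with {E, F} non-prime, there is a partial dependency; 2NF fails.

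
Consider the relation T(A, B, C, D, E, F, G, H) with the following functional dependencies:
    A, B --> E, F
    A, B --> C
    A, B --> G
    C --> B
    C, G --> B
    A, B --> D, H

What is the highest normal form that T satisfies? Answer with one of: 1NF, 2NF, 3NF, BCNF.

3NF

Candidate keys: {A, B}, {A, C}. Prime attributes: {A, B, C}.
C --> B breaks BCNF: {C}⁺ = {B, C}, so {C} is not a superkey.
Its right-hand attributes {B} are all prime, as are those of every other non-superkey FD — the relation is in 3NF.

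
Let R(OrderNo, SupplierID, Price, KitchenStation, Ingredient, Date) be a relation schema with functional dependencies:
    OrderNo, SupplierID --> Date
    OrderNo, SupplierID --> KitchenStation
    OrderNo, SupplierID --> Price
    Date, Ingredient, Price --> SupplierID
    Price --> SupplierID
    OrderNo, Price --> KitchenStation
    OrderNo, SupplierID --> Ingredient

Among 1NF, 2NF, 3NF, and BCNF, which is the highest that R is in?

Candidate keys: {OrderNo, Price}, {OrderNo, SupplierID}. Prime attributes: {OrderNo, Price, SupplierID}.
For Date, Ingredient, Price --> SupplierID we have {Date, Ingredient, Price}⁺ = {Date, Ingredient, Price, SupplierID}; {Date, Ingredient, Price} is not a superkey, so BCNF fails.
But every attribute on its right side ({SupplierID}) is prime, and the same holds for every other non-superkey FD, so 3NF still holds.

3NF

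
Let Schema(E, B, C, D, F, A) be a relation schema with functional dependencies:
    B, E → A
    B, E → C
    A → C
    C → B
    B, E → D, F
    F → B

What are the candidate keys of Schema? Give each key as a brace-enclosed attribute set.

{A, E}, {B, E}, {C, E}, {E, F}

No FD produces {E}, so it must be in every candidate key.
Closure of {A, E} is {A, B, C, D, E, F}, the whole schema; {A, E} is a candidate key.
Closure of {B, E} is {A, B, C, D, E, F}, the whole schema; {B, E} is a candidate key.
Closure of {C, E} is {A, B, C, D, E, F}, the whole schema; {C, E} is a candidate key.
Closure of {E, F} is {A, B, C, D, E, F}, the whole schema; {E, F} is a candidate key.
These are minimal and exhaustive — every other superkey contains one of them.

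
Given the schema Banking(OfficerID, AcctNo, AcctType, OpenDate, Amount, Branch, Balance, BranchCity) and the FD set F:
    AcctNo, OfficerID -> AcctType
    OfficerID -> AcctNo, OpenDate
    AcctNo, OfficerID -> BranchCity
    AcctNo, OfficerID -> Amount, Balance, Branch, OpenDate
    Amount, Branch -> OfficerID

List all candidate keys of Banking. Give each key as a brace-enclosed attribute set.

{OfficerID}⁺ = {AcctNo, AcctType, Amount, Balance, Branch, BranchCity, OfficerID, OpenDate} — all of the relation — so {OfficerID} is a candidate key.
{Amount, Branch}⁺ = {AcctNo, AcctType, Amount, Balance, Branch, BranchCity, OfficerID, OpenDate} — all of the relation — so {Amount, Branch} is a candidate key.
These are minimal and exhaustive — every other superkey contains one of them.

{Amount, Branch}, {OfficerID}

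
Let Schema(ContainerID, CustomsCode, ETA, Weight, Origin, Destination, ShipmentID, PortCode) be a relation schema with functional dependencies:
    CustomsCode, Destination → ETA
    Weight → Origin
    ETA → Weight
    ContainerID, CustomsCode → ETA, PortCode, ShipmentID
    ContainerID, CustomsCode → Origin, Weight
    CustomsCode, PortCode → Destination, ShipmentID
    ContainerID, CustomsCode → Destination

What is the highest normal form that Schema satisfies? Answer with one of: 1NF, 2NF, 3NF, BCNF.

2NF

Candidate key: {ContainerID, CustomsCode}. Prime attributes: {ContainerID, CustomsCode}.
For CustomsCode, Destination → ETA we have {CustomsCode, Destination}⁺ = {CustomsCode, Destination, ETA, Origin, Weight}; {CustomsCode, Destination} is not a superkey, so BCNF fails.
CustomsCode, Destination → ETA determines the non-prime attribute {ETA} from a non-superkey — 3NF is violated.
Checking every proper subset of each key, none determines a non-prime attribute — 2NF is satisfied.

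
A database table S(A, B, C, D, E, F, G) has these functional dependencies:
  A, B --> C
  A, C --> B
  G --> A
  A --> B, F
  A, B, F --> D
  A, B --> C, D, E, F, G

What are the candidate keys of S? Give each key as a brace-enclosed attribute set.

{A}⁺ = {A, B, C, D, E, F, G} — all of the relation — so {A} is a candidate key.
{G}⁺ = {A, B, C, D, E, F, G} — all of the relation — so {G} is a candidate key.
These are minimal and exhaustive — every other superkey contains one of them.

{A}, {G}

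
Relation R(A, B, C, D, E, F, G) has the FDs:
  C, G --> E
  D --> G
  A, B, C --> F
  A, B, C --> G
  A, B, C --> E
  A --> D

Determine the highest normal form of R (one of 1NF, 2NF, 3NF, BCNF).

1NF

Candidate key: {A, B, C}. Prime attributes: {A, B, C}.
C, G --> E: {C, G}⁺ = {C, E, G}, which is not all of the attributes, so the left side is not a superkey — BCNF is violated.
Because {E} is non-prime and the left side of C, G --> E is not a superkey, the relation is not in 3NF.
The proper key subset {A} of {A, B, C} determines non-prime {D, G}, so the relation is not even in 2NF.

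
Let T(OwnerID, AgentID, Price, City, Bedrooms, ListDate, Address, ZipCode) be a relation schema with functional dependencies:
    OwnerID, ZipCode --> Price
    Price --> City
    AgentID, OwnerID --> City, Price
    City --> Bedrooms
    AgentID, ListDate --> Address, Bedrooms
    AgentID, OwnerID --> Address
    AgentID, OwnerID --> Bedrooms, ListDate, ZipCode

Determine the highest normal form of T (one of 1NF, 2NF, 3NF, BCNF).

2NF

Candidate key: {AgentID, OwnerID}. Prime attributes: {AgentID, OwnerID}.
OwnerID, ZipCode --> Price: {OwnerID, ZipCode}⁺ = {Bedrooms, City, OwnerID, Price, ZipCode}, which is not all of the attributes, so the left side is not a superkey — BCNF is violated.
Because {Price} is non-prime and the left side of OwnerID, ZipCode --> Price is not a superkey, the relation is not in 3NF.
No non-prime attribute depends on a proper subset of any candidate key, so 2NF holds.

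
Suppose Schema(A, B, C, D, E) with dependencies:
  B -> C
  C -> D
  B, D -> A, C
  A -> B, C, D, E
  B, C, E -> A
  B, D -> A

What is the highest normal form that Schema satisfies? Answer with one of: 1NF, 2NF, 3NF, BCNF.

2NF

Candidate keys: {A}, {B}. Prime attributes: {A, B}.
C -> D: {C}⁺ = {C, D}, which is not all of the attributes, so the left side is not a superkey — BCNF is violated.
Because {D} is non-prime and the left side of C -> D is not a superkey, the relation is not in 3NF.
With only single-attribute keys there can be no partial dependency, so 2NF holds.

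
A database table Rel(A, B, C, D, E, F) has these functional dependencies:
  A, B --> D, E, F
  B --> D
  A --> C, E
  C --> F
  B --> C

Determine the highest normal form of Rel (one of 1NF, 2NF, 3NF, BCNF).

1NF

Candidate key: {A, B}. Prime attributes: {A, B}.
B --> D: {B}⁺ = {B, C, D, F}, which is not all of the attributes, so the left side is not a superkey — BCNF is violated.
Because {D} is non-prime and the left side of B --> D is not a superkey, the relation is not in 3NF.
{A} is a proper subset of the key {A, B}, and {A}⁺ contains the non-prime attributes {C, E, F} — a partial dependency, so 2NF is violated.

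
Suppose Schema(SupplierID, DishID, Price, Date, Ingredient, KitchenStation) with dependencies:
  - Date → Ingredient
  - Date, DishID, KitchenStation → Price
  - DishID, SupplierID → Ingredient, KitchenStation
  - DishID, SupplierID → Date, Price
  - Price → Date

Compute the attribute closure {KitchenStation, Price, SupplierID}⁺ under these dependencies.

{Date, Ingredient, KitchenStation, Price, SupplierID}

Start with {KitchenStation, Price, SupplierID}.
Price → Date applies; add {Date} → now {Date, KitchenStation, Price, SupplierID}.
Date → Ingredient applies; add {Ingredient} → now {Date, Ingredient, KitchenStation, Price, SupplierID}.
No further FD applies.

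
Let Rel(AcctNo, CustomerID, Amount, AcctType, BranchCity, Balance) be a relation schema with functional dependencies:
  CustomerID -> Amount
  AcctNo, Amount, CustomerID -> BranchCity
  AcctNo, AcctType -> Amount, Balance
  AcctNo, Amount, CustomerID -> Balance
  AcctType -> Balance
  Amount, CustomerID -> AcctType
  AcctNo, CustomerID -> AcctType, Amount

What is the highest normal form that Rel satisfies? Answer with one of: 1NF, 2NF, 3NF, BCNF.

1NF

Candidate key: {AcctNo, CustomerID}. Prime attributes: {AcctNo, CustomerID}.
For CustomerID -> Amount we have {CustomerID}⁺ = {AcctType, Amount, Balance, CustomerID}; {CustomerID} is not a superkey, so BCNF fails.
Because {Amount} is non-prime and the left side of CustomerID -> Amount is not a superkey, the relation is not in 3NF.
{CustomerID} is a proper subset of the key {AcctNo, CustomerID}, and {CustomerID}⁺ contains the non-prime attributes {AcctType, Amount, Balance} — a partial dependency, so 2NF is violated.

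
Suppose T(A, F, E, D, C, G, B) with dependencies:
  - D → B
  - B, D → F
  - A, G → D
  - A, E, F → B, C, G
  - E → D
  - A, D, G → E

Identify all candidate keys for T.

{A} never appears on the right of any FD, so every key must include it.
{A, E}⁺ = {A, B, C, D, E, F, G}, which is every attribute, so {A, E} is a candidate key.
{A, G}⁺ = {A, B, C, D, E, F, G}, which is every attribute, so {A, G} is a candidate key.
Any other superkey properly contains one of these, so there are no further candidate keys.

{A, E}, {A, G}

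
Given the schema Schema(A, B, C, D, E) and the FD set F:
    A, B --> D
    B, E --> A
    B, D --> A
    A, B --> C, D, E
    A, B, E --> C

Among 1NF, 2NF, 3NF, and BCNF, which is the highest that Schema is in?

BCNF

Candidate keys: {A, B}, {B, D}, {B, E}. Prime attributes: {A, B, D, E}.
The left-hand side of every FD is a superkey, so BCNF is satisfied.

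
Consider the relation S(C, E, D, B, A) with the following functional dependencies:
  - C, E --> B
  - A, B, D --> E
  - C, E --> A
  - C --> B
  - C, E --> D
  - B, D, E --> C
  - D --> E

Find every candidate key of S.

{B, D}⁺ = {A, B, C, D, E} — all of the relation — so {B, D} is a candidate key.
{C, D}⁺ = {A, B, C, D, E} — all of the relation — so {C, D} is a candidate key.
{C, E}⁺ = {A, B, C, D, E} — all of the relation — so {C, E} is a candidate key.
Any other superkey properly contains one of these, so there are no further candidate keys.

{B, D}, {C, D}, {C, E}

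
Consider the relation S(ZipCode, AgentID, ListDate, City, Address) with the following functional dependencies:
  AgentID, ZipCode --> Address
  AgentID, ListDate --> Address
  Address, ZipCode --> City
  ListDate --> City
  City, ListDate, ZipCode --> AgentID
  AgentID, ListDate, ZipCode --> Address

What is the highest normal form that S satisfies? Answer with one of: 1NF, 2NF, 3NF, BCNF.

Candidate key: {ListDate, ZipCode}. Prime attributes: {ListDate, ZipCode}.
For AgentID, ZipCode --> Address we have {AgentID, ZipCode}⁺ = {Address, AgentID, City, ZipCode}; {AgentID, ZipCode} is not a superkey, so BCNF fails.
AgentID, ZipCode --> Address has non-prime {Address} on the right and a non-superkey on the left, so 3NF fails.
Since {ListDate} ⊂ {ListDate, ZipCode} and {ListDate}⁺ ⊇ {City} with {City} non-prime, there is a partial dependency; 2NF fails.

1NF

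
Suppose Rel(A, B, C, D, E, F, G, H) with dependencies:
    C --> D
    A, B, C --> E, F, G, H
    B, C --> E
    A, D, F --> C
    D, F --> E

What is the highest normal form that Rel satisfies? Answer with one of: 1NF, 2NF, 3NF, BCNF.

1NF

Candidate keys: {A, B, C}, {A, B, D, F}. Prime attributes: {A, B, C, D, F}.
C --> D breaks BCNF: {C}⁺ = {C, D}, so {C} is not a superkey.
Because {E} is non-prime and the left side of B, C --> E is not a superkey, the relation is not in 3NF.
{B, C} is a proper subset of the key {A, B, C}, and {B, C}⁺ contains the non-prime attribute {E} — a partial dependency, so 2NF is violated.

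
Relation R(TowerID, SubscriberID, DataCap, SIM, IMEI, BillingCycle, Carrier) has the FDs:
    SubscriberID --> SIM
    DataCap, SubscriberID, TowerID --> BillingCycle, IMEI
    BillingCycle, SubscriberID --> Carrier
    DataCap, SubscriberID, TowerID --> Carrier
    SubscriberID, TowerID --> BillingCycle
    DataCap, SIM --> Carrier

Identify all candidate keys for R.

No FD produces {DataCap, SubscriberID, TowerID}, so they must be in every candidate key.
Closure of {DataCap, SubscriberID, TowerID} is {BillingCycle, Carrier, DataCap, IMEI, SIM, SubscriberID, TowerID}, the whole schema; {DataCap, SubscriberID, TowerID} is a candidate key.
No other minimal set has full closure, so this is the only candidate key.

{DataCap, SubscriberID, TowerID}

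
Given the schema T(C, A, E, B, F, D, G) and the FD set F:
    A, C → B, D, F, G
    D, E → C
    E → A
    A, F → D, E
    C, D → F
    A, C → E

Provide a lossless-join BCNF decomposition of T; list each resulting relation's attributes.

{A, E}; {B, C, D, E, G}; {C, D, F}

Candidate keys of the original relation: {A, C}, {A, F}, {C, E}, {D, E}, {E, F}.
{A, B, C, D, E, F, G}: {E} determines {A, E} here but is not a superkey — split on E → A, giving {A, E} and {B, C, D, E, F, G}.
{A, E} has no BCNF violation.
{B, C, D, E, F, G}: {C, D} determines {C, D, F} here but is not a superkey — split on C, D → F, giving {C, D, F} and {B, C, D, E, G}.
{C, D, F} has no BCNF violation.
{B, C, D, E, G} has no BCNF violation.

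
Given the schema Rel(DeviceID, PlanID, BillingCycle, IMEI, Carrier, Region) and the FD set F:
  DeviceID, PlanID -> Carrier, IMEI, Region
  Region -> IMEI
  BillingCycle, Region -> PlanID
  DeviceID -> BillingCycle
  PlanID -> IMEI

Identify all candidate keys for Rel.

Attributes never on any right-hand side: {DeviceID} — every candidate key must contain it.
Closure of {DeviceID, PlanID} is {BillingCycle, Carrier, DeviceID, IMEI, PlanID, Region}, the whole schema; {DeviceID, PlanID} is a candidate key.
Closure of {DeviceID, Region} is {BillingCycle, Carrier, DeviceID, IMEI, PlanID, Region}, the whole schema; {DeviceID, Region} is a candidate key.
These are minimal and exhaustive — every other superkey contains one of them.

{DeviceID, PlanID}, {DeviceID, Region}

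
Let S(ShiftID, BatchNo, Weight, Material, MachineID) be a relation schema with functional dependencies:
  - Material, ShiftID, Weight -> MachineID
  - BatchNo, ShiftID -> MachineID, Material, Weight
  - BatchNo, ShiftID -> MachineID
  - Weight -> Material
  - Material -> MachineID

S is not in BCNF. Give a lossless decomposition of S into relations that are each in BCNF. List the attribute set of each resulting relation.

{BatchNo, ShiftID, Weight}; {MachineID, Material}; {Material, Weight}

Candidate key of the original relation: {BatchNo, ShiftID}.
{BatchNo, MachineID, Material, ShiftID, Weight}: {Material, ShiftID, Weight} determines {MachineID, Material, ShiftID, Weight} here but is not a superkey — split on Material, ShiftID, Weight -> MachineID, giving {MachineID, Material, ShiftID, Weight} and {BatchNo, Material, ShiftID, Weight}.
{MachineID, Material, ShiftID, Weight}: {Weight} determines {MachineID, Material, Weight} here but is not a superkey — split on Weight -> MachineID, Material, giving {MachineID, Material, Weight} and {ShiftID, Weight}.
{MachineID, Material, Weight}: {Material} determines {MachineID, Material} here but is not a superkey — split on Material -> MachineID, giving {MachineID, Material} and {Material, Weight}.
{MachineID, Material} has no BCNF violation.
{Material, Weight} has no BCNF violation.
{ShiftID, Weight} has no BCNF violation.
{BatchNo, Material, ShiftID, Weight}: {Weight} determines {Material, Weight} here but is not a superkey — split on Weight -> Material, giving {Material, Weight} and {BatchNo, ShiftID, Weight}.
{Material, Weight} has no BCNF violation.
{BatchNo, ShiftID, Weight} has no BCNF violation.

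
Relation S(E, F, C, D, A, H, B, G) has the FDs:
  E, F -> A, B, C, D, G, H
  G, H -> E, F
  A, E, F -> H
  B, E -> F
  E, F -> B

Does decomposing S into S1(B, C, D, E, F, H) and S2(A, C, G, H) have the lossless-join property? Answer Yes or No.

Common attributes: {C, H}; their closure is {C, H}.
Neither S1 nor S2 is contained in that closure, so the decomposition is lossy.

No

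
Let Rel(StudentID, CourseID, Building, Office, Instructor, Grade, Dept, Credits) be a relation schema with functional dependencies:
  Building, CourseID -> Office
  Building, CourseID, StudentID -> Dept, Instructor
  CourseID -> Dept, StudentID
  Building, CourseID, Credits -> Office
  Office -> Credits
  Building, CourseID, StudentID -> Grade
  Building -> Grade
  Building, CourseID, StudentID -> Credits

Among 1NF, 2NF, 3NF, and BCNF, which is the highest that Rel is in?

1NF

Candidate key: {Building, CourseID}. Prime attributes: {Building, CourseID}.
For CourseID -> Dept, StudentID we have {CourseID}⁺ = {CourseID, Dept, StudentID}; {CourseID} is not a superkey, so BCNF fails.
CourseID -> Dept, StudentID determines the non-prime attributes {Dept, StudentID} from a non-superkey — 3NF is violated.
{Building} is a proper subset of the key {Building, CourseID}, and {Building}⁺ contains the non-prime attribute {Grade} — a partial dependency, so 2NF is violated.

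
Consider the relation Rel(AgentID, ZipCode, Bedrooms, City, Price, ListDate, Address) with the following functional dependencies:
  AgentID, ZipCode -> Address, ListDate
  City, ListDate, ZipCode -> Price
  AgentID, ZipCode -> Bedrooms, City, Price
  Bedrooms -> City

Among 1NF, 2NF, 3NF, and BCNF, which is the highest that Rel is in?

2NF

Candidate key: {AgentID, ZipCode}. Prime attributes: {AgentID, ZipCode}.
For City, ListDate, ZipCode -> Price we have {City, ListDate, ZipCode}⁺ = {City, ListDate, Price, ZipCode}; {City, ListDate, ZipCode} is not a superkey, so BCNF fails.
Because {Price} is non-prime and the left side of City, ListDate, ZipCode -> Price is not a superkey, the relation is not in 3NF.
Checking every proper subset of each key, none determines a non-prime attribute — 2NF is satisfied.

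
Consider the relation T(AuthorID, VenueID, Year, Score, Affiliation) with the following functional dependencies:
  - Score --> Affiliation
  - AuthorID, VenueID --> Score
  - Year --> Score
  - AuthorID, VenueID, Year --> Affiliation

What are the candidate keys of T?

Attributes never on any right-hand side: {AuthorID, VenueID, Year} — every candidate key must contain all of them.
{AuthorID, VenueID, Year}⁺ = {Affiliation, AuthorID, Score, VenueID, Year} — all of the relation — so {AuthorID, VenueID, Year} is a candidate key.
Every other attribute set either contains this one or has a smaller closure.

{AuthorID, VenueID, Year}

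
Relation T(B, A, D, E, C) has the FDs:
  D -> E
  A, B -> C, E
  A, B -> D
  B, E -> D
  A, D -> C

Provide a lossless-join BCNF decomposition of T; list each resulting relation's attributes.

{A, B, D}; {A, C, D}; {D, E}

Candidate key of the original relation: {A, B}.
In {A, B, C, D, E}, {D} is not a superkey ({D}⁺ restricted to this set is {D, E}), so split on D -> E into {D, E} and {A, B, C, D}.
{D, E}: every determinant is a superkey — BCNF.
In {A, B, C, D}, {A, D} is not a superkey ({A, D}⁺ restricted to this set is {A, C, D}), so split on A, D -> C into {A, C, D} and {A, B, D}.
{A, C, D}: every determinant is a superkey — BCNF.
{A, B, D}: every determinant is a superkey — BCNF.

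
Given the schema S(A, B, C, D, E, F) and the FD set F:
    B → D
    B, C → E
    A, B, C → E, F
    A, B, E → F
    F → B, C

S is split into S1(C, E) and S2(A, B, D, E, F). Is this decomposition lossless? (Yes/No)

No

Common attributes: {E}; their closure is {E}.
S1 ⊄ {E} and S2 ⊄ {E}, so the split is lossy.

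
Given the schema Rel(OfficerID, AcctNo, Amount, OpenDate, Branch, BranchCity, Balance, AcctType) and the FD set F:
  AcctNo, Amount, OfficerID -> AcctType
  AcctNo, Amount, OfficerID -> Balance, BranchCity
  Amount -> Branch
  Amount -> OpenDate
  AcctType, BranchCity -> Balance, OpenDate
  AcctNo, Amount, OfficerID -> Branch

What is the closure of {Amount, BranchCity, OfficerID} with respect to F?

{Amount, Branch, BranchCity, OfficerID, OpenDate}

Start with {Amount, BranchCity, OfficerID}.
Amount -> Branch applies; add {Branch} → now {Amount, Branch, BranchCity, OfficerID}.
Amount -> OpenDate applies; add {OpenDate} → now {Amount, Branch, BranchCity, OfficerID, OpenDate}.
No further FD applies.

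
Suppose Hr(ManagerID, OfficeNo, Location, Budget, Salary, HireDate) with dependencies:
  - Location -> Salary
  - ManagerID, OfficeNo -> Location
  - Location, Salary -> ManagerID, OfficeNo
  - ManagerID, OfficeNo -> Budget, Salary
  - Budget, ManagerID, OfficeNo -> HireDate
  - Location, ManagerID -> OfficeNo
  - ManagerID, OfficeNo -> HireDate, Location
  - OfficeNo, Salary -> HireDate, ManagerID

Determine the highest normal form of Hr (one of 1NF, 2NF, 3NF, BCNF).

BCNF

Candidate keys: {Location}, {ManagerID, OfficeNo}, {OfficeNo, Salary}. Prime attributes: {Location, ManagerID, OfficeNo, Salary}.
Every FD has a superkey on the left, so the relation is in BCNF.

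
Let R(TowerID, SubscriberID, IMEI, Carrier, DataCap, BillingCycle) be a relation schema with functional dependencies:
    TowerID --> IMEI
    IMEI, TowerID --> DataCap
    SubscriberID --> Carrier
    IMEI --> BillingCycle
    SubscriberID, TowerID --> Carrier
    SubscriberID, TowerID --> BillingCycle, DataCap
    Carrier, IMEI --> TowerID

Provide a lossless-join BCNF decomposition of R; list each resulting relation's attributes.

Candidate keys of the original relation: {IMEI, SubscriberID}, {SubscriberID, TowerID}.
Within {BillingCycle, Carrier, DataCap, IMEI, SubscriberID, TowerID}: {TowerID}⁺ ∩ {BillingCycle, Carrier, DataCap, IMEI, SubscriberID, TowerID} = {BillingCycle, DataCap, IMEI, TowerID}, not the whole set, so TowerID --> BillingCycle, DataCap, IMEI violates BCNF; decompose into {BillingCycle, DataCap, IMEI, TowerID} and {Carrier, SubscriberID, TowerID}.
Within {BillingCycle, DataCap, IMEI, TowerID}: {IMEI}⁺ ∩ {BillingCycle, DataCap, IMEI, TowerID} = {BillingCycle, IMEI}, not the whole set, so IMEI --> BillingCycle violates BCNF; decompose into {BillingCycle, IMEI} and {DataCap, IMEI, TowerID}.
{BillingCycle, IMEI} has no BCNF violation.
{DataCap, IMEI, TowerID} has no BCNF violation.
Within {Carrier, SubscriberID, TowerID}: {SubscriberID}⁺ ∩ {Carrier, SubscriberID, TowerID} = {Carrier, SubscriberID}, not the whole set, so SubscriberID --> Carrier violates BCNF; decompose into {Carrier, SubscriberID} and {SubscriberID, TowerID}.
{Carrier, SubscriberID} has no BCNF violation.
{SubscriberID, TowerID} has no BCNF violation.

{BillingCycle, IMEI}; {Carrier, SubscriberID}; {DataCap, IMEI, TowerID}; {SubscriberID, TowerID}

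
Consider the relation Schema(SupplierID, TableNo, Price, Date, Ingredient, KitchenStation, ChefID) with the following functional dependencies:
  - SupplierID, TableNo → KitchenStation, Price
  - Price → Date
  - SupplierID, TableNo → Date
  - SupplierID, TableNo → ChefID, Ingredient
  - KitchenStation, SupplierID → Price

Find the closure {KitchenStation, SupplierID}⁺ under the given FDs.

{Date, KitchenStation, Price, SupplierID}

Start with {KitchenStation, SupplierID}.
KitchenStation, SupplierID → Price applies; add {Price} → now {KitchenStation, Price, SupplierID}.
Price → Date applies; add {Date} → now {Date, KitchenStation, Price, SupplierID}.
No further FD applies.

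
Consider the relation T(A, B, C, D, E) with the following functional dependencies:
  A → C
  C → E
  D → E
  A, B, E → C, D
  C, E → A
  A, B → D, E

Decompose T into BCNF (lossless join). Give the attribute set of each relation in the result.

{A, B, D}; {A, C, E}

Candidate keys of the original relation: {A, B}, {B, C}.
Within {A, B, C, D, E}: {A}⁺ ∩ {A, B, C, D, E} = {A, C, E}, not the whole set, so A → C, E violates BCNF; decompose into {A, C, E} and {A, B, D}.
{A, C, E} is in BCNF.
{A, B, D} is in BCNF.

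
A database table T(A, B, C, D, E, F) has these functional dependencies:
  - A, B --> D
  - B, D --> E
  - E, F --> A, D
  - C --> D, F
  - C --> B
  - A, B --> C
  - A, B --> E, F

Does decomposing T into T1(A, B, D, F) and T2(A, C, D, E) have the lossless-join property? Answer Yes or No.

No

T1 ∩ T2 = {A, D}; its closure under F is {A, D}.
T1 ⊄ {A, D} and T2 ⊄ {A, D}, so the split is lossy.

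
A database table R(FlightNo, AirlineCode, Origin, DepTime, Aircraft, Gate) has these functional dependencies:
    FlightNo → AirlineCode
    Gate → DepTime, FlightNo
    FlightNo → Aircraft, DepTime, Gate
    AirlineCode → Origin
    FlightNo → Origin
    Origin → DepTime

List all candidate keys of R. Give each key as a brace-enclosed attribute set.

Closure of {FlightNo} is {Aircraft, AirlineCode, DepTime, FlightNo, Gate, Origin}, the whole schema; {FlightNo} is a candidate key.
Closure of {Gate} is {Aircraft, AirlineCode, DepTime, FlightNo, Gate, Origin}, the whole schema; {Gate} is a candidate key.
No proper subset of any of these is a key, and no other minimal superkey exists.

{FlightNo}, {Gate}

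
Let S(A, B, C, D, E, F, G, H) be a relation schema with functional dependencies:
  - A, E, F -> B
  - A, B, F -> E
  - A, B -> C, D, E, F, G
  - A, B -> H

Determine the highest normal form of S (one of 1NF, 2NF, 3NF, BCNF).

Candidate keys: {A, B}, {A, E, F}. Prime attributes: {A, B, E, F}.
The left-hand side of every FD is a superkey, so BCNF is satisfied.

BCNF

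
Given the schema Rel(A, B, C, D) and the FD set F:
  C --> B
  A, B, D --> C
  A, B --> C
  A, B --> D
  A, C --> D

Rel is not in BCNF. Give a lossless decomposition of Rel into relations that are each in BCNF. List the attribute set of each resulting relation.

{A, C, D}; {B, C}

Candidate keys of the original relation: {A, B}, {A, C}.
{A, B, C, D}: {C} determines {B, C} here but is not a superkey — split on C --> B, giving {B, C} and {A, C, D}.
{B, C}: every determinant is a superkey — BCNF.
{A, C, D}: every determinant is a superkey — BCNF.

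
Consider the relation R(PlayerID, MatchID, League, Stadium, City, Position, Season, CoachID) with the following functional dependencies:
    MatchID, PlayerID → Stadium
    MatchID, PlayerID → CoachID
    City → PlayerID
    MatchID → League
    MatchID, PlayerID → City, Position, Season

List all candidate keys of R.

Attributes never on any right-hand side: {MatchID} — every candidate key must contain it.
{City, MatchID} is a candidate key since {City, MatchID}⁺ = {City, CoachID, League, MatchID, PlayerID, Position, Season, Stadium} covers every attribute.
{MatchID, PlayerID} is a candidate key since {MatchID, PlayerID}⁺ = {City, CoachID, League, MatchID, PlayerID, Position, Season, Stadium} covers every attribute.
Any other superkey properly contains one of these, so there are no further candidate keys.

{City, MatchID}, {MatchID, PlayerID}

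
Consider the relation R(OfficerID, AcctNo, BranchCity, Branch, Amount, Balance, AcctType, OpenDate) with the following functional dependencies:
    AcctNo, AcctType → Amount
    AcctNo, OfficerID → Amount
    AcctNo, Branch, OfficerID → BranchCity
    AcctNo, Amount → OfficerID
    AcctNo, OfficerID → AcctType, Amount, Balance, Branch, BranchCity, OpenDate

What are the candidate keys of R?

{AcctNo, AcctType}, {AcctNo, Amount}, {AcctNo, OfficerID}

No FD produces {AcctNo}, so it must be in every candidate key.
{AcctNo, AcctType}⁺ = {AcctNo, AcctType, Amount, Balance, Branch, BranchCity, OfficerID, OpenDate} — all of the relation — so {AcctNo, AcctType} is a candidate key.
{AcctNo, Amount}⁺ = {AcctNo, AcctType, Amount, Balance, Branch, BranchCity, OfficerID, OpenDate} — all of the relation — so {AcctNo, Amount} is a candidate key.
{AcctNo, OfficerID}⁺ = {AcctNo, AcctType, Amount, Balance, Branch, BranchCity, OfficerID, OpenDate} — all of the relation — so {AcctNo, OfficerID} is a candidate key.
Any other superkey properly contains one of these, so there are no further candidate keys.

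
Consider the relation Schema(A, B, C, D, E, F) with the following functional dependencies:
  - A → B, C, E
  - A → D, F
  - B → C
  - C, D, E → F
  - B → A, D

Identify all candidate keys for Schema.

{A}⁺ = {A, B, C, D, E, F} — all of the relation — so {A} is a candidate key.
{B}⁺ = {A, B, C, D, E, F} — all of the relation — so {B} is a candidate key.
No proper subset of any of these is a key, and no other minimal superkey exists.

{A}, {B}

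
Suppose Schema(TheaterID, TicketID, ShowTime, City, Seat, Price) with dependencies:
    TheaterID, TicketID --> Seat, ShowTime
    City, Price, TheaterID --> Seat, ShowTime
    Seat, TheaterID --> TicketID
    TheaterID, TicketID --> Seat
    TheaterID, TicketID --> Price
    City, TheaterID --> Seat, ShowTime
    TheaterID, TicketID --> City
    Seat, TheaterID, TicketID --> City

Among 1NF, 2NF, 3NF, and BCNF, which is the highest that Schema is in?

BCNF

Candidate keys: {City, TheaterID}, {Seat, TheaterID}, {TheaterID, TicketID}. Prime attributes: {City, Seat, TheaterID, TicketID}.
Every FD has a superkey on the left, so the relation is in BCNF.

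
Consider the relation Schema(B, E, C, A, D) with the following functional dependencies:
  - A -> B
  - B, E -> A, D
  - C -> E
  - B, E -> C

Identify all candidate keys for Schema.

{A, C}, {A, E}, {B, C}, {B, E}

{A, C}⁺ = {A, B, C, D, E}, which is every attribute, so {A, C} is a candidate key.
{A, E}⁺ = {A, B, C, D, E}, which is every attribute, so {A, E} is a candidate key.
{B, C}⁺ = {A, B, C, D, E}, which is every attribute, so {B, C} is a candidate key.
{B, E}⁺ = {A, B, C, D, E}, which is every attribute, so {B, E} is a candidate key.
No proper subset of any of these is a key, and no other minimal superkey exists.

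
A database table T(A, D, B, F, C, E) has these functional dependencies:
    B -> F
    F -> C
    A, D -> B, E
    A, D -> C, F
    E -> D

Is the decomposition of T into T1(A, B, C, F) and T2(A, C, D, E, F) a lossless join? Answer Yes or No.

The shared attributes are {A, C, F} and {A, C, F}⁺ = {A, C, F}.
Neither T1 nor T2 is contained in that closure, so the decomposition is lossy.

No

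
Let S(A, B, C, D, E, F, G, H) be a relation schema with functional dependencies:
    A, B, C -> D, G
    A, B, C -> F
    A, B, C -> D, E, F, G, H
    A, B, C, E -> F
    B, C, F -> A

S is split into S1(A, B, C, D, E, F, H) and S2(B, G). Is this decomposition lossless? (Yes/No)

No

The shared attributes are {B} and {B}⁺ = {B}.
S1 ⊄ {B} and S2 ⊄ {B}, so the split is lossy.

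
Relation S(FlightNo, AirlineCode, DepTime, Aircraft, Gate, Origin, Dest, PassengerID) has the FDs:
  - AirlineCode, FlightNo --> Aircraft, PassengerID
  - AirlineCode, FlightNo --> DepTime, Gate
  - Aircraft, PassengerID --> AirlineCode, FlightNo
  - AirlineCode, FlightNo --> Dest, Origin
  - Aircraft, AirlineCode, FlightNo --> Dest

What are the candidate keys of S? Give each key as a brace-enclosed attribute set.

{Aircraft, PassengerID}⁺ = {Aircraft, AirlineCode, DepTime, Dest, FlightNo, Gate, Origin, PassengerID} — all of the relation — so {Aircraft, PassengerID} is a candidate key.
{AirlineCode, FlightNo}⁺ = {Aircraft, AirlineCode, DepTime, Dest, FlightNo, Gate, Origin, PassengerID} — all of the relation — so {AirlineCode, FlightNo} is a candidate key.
Any other superkey properly contains one of these, so there are no further candidate keys.

{Aircraft, PassengerID}, {AirlineCode, FlightNo}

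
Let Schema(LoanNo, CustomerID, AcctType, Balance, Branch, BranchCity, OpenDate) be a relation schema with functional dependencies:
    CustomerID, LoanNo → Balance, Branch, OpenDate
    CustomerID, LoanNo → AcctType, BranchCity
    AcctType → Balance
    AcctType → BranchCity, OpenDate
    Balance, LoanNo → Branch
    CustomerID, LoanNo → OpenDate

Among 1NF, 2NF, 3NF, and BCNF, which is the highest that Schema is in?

Candidate key: {CustomerID, LoanNo}. Prime attributes: {CustomerID, LoanNo}.
AcctType → Balance breaks BCNF: {AcctType}⁺ = {AcctType, Balance, BranchCity, OpenDate}, so {AcctType} is not a superkey.
Because {Balance} is non-prime and the left side of AcctType → Balance is not a superkey, the relation is not in 3NF.
Checking every proper subset of each key, none determines a non-prime attribute — 2NF is satisfied.

2NF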